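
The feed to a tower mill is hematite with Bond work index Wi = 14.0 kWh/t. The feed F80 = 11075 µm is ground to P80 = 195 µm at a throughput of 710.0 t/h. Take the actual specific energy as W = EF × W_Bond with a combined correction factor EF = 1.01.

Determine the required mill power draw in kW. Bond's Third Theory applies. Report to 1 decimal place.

P = 6235.4 kW

W = 10 Wi / √P80 − 10 Wi / √F80
W = 10·14.0·(1/√195 − 1/√11075) = 10·14.0·(0.062109) = 8.6953 kWh/t
With EF = 1.01: W = 8.6953·1.01 = 8.7822 kWh/t
P_mill = W·ṁ = 8.7822·710.0 = 6235.4 kW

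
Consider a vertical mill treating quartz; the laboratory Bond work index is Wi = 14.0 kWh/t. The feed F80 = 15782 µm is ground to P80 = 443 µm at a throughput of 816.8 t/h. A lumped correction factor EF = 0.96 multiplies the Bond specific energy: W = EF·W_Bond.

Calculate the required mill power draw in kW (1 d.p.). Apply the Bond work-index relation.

P = 4341.9 kW

Bond:  W = 10 Wi (1/√P − 1/√F)
W = 10·14.0·(1/√443 − 1/√15782) = 10·14.0·(0.039551) = 5.5372 kWh/t
Apply correction: 5.5372 × 0.96 = 5.3157 kWh/t
P_mill = W·ṁ = 5.3157·816.8 = 4341.9 kW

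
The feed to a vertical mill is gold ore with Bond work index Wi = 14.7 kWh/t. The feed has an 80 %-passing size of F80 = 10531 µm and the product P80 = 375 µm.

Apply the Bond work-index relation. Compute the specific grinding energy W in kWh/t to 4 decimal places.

W = 6.1586 kWh/t

Bond: W = 10·Wi·(1/√P80 − 1/√F80)
1/√375 = 0.051640;  1/√10531 = 0.009745
W = 10·14.7·(0.051640 − 0.009745) = 6.1586 kWh/t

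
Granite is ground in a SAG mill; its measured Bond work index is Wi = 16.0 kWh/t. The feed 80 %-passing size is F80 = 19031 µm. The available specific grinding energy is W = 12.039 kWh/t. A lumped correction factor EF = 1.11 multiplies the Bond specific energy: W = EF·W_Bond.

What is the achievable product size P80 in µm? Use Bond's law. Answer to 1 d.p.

P80 = 177.6 µm

W = 10 Wi / √P80 − 10 Wi / √F80
W_Bond = W / EF = 12.039 / 1.11 = 10.8459 kWh/t
P80^(−½) = W_Bond/(10 Wi) + F80^(−½)
  = 10.8459/(10·16.0) + 1/√19031 = 0.067787 + 0.007249 = 0.075036
P80 = (1/0.075036)² = 13.3269² = 177.61 µm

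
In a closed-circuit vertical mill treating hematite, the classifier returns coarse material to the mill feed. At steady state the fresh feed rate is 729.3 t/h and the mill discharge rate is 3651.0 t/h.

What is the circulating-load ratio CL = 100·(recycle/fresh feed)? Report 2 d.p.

CL = 400.62 %

Mill node: discharge = fresh + recycle.
R = M − F = 3651.0 − 729.3 = 2921.7 t/h
CL = 100·R/F = 100·2921.7/729.3 = 400.62 %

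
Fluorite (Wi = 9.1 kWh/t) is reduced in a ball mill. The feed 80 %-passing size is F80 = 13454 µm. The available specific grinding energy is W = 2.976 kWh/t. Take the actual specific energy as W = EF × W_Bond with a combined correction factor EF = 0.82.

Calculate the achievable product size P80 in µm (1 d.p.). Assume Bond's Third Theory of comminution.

P80 = 425.1 µm

Bond: W = 10·Wi·(1/√P80 − 1/√F80)
W_Bond = W / EF = 2.976 / 0.82 = 3.6293 kWh/t
⇒ 1/√P80 = W_Bond/(10·Wi) + 1/√F80
  = 3.6293/(10·9.1) + 1/√13454 = 0.039882 + 0.008621 = 0.048503
P80 = (1/0.048503)² = 20.6171² = 425.07 µm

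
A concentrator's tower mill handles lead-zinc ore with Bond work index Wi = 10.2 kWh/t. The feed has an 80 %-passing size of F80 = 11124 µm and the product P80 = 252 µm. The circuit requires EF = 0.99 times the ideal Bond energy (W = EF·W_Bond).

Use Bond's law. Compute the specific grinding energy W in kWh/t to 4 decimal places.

W = 10 Wi (1/√P80 − 1/√F80)  [Bond]
1/√252 = 0.062994;  1/√11124 = 0.009481
W = 10·10.2·(0.062994 − 0.009481) = 5.4583 kWh/t
Corrected W = EF·W_Bond = 0.99·5.4583 = 5.4037 kWh/t

W = 5.4037 kWh/t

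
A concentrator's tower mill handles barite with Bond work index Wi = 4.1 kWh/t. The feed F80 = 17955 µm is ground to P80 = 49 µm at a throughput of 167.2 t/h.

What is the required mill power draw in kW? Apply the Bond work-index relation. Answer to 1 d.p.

P = 928.2 kW

W = 10 Wi (1/√P80 − 1/√F80)  [Bond]
W = 10·4.1·(1/√49 − 1/√17955) = 10·4.1·(0.135394) = 5.5512 kWh/t
Mill draw = 5.5512 × 167.2 = 928.2 kW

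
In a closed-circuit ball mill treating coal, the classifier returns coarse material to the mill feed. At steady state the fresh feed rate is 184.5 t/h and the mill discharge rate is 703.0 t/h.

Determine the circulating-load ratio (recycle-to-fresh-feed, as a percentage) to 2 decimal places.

CL = 281.03 %

Discharge = new feed + return, hence
R = M − F = 703.0 − 184.5 = 518.5 t/h
CL = 100·R/F = 100·518.5/184.5 = 281.03 %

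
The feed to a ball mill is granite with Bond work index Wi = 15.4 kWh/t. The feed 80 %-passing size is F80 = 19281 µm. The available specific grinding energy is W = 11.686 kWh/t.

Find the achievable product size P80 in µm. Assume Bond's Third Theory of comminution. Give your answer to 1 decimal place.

P80 = 144.9 µm

W = 10·Wi·(P80^(-½) − F80^(-½))
P80^-0.5 = F80^-0.5 + W/(10 Wi)
  = 11.6860/(10·15.4) + 1/√19281 = 0.075883 + 0.007202 = 0.083085
P80 = (1/0.083085)² = 12.0359² = 144.86 µm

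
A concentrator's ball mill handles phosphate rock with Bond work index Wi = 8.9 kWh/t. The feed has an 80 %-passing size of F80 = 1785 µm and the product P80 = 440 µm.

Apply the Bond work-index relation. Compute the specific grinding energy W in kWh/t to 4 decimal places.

W = 2.1364 kWh/t

W = 10·Wi·[P80^(−½) − F80^(−½)]
1/√440 = 0.047673;  1/√1785 = 0.023669
W = 10·8.9·(0.047673 − 0.023669) = 2.1364 kWh/t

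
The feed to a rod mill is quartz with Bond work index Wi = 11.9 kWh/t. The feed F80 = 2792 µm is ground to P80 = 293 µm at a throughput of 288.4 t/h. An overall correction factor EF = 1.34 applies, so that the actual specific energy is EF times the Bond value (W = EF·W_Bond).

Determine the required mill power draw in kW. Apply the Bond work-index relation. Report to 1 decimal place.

Bond: W = 10·Wi·(1/√P80 − 1/√F80)
W = 10·11.9·(1/√293 − 1/√2792) = 10·11.9·(0.039495) = 4.6999 kWh/t
Corrected W = EF·W_Bond = 1.34·4.6999 = 6.2979 kWh/t
Mill draw = 6.2979 × 288.4 = 1816.3 kW

P = 1816.3 kW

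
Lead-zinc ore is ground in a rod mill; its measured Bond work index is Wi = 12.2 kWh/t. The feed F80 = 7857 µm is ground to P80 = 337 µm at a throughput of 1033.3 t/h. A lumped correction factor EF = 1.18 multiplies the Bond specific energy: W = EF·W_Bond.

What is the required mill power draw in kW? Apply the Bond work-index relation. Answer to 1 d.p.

W = 10 Wi (1/√P80 − 1/√F80)  [Bond]
W = 10·12.2·(1/√337 − 1/√7857) = 10·12.2·(0.043192) = 5.2694 kWh/t
With EF = 1.18: W = 5.2694·1.18 = 6.2179 kWh/t
Mill draw = 6.2179 × 1033.3 = 6425.0 kW

P = 6425.0 kW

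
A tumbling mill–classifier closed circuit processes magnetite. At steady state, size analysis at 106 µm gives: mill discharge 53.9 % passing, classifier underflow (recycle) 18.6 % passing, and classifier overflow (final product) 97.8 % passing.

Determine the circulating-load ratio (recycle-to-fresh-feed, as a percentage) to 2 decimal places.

CL = 124.36 %

Two-product formula at 106 µm:
(1+r)·d = r·u + o ⇒ r = (o−d)/(d−u)
r = (97.8 − 53.9)/(53.9 − 18.6) = 43.9/35.3 = 1.2436
CL = 100·r = 124.36 %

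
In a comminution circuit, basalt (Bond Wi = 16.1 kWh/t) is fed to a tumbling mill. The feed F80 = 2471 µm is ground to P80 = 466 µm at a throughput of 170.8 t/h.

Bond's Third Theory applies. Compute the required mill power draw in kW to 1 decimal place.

Bond:  W = 10 Wi (1/√P − 1/√F)
W = 10·16.1·(1/√466 − 1/√2471) = 10·16.1·(0.026207) = 4.2193 kWh/t
Power = W × throughput = 4.2193 kWh/t × 170.8 t/h = 720.7 kW

P = 720.7 kW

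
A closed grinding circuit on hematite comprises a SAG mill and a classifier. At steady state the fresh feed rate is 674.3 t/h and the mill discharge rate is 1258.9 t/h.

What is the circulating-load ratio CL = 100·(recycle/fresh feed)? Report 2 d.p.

CL = 86.70 %

Steady state: M = F + R.
R = M − F = 1258.9 − 674.3 = 584.6 t/h
CL = 100·R/F = 100·584.6/674.3 = 86.70 %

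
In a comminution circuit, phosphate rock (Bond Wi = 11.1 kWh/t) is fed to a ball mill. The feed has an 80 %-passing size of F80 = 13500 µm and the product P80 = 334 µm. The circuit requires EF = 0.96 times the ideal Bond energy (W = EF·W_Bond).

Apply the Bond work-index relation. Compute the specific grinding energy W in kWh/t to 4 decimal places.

W = 4.9136 kWh/t

W_Bond = 10·Wi·(1/√P₈₀ − 1/√F₈₀)
1/√334 = 0.054718;  1/√13500 = 0.008607
W = 10·11.1·(0.054718 − 0.008607) = 5.1183 kWh/t
W_actual = 0.96 × 5.1183 = 4.9136 kWh/t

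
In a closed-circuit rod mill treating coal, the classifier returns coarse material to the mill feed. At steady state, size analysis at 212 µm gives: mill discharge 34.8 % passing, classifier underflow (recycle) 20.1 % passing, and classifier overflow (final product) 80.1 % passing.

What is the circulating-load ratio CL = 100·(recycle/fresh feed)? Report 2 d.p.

Let r = R/F. Size balance at 212 µm:
r = (o − d)/(d − u)
r = (80.1 − 34.8)/(34.8 − 20.1) = 45.3/14.7 = 3.0816
CL = 100·r = 308.16 %

CL = 308.16 %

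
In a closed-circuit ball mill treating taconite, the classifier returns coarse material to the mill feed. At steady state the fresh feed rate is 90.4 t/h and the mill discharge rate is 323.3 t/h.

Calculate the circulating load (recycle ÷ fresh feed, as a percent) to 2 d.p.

Mill node: discharge = fresh + recycle.
R = M − F = 323.3 − 90.4 = 232.9 t/h
CL = 100·R/F = 100·232.9/90.4 = 257.63 %

CL = 257.63 %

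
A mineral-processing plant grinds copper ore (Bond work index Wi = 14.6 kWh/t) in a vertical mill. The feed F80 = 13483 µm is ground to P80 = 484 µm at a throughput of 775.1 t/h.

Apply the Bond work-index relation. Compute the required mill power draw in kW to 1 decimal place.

P = 4169.3 kW

Bond: W = 10·Wi·(1/√P80 − 1/√F80)
W = 10·14.6·(1/√484 − 1/√13483) = 10·14.6·(0.036842) = 5.3790 kWh/t
P_mill = W·ṁ = 5.3790·775.1 = 4169.3 kW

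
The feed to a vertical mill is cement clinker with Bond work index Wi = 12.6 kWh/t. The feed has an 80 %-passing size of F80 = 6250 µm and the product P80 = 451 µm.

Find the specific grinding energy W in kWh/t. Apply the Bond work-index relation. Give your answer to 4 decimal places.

W = 4.3393 kWh/t

W = 10·Wi·(P80^(-½) − F80^(-½))
1/√451 = 0.047088;  1/√6250 = 0.012649
W = 10·12.6·(0.047088 − 0.012649) = 4.3393 kWh/t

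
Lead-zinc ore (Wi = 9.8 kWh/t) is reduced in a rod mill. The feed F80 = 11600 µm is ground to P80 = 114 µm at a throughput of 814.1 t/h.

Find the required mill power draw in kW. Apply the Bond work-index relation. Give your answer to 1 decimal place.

P = 6731.5 kW

W = 10·Wi·(P80^(-½) − F80^(-½))
W = 10·9.8·(1/√114 − 1/√11600) = 10·9.8·(0.084374) = 8.2686 kWh/t
Mill draw = 8.2686 × 814.1 = 6731.5 kW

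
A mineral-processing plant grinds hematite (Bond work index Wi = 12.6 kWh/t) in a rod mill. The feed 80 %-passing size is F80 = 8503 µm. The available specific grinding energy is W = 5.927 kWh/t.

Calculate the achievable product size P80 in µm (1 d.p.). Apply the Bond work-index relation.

Bond: W = 10·Wi·(1/√P80 − 1/√F80)
P80^-0.5 = F80^-0.5 + W/(10 Wi)
  = 5.9270/(10·12.6) + 1/√8503 = 0.047040 + 0.010845 = 0.057884
P80 = (1/0.057884)² = 17.2758² = 298.45 µm

P80 = 298.5 µm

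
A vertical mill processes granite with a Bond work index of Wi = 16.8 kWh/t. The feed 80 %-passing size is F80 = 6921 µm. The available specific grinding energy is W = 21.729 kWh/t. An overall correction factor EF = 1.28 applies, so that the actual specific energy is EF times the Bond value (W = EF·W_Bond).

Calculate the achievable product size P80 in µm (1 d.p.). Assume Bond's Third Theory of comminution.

P80 = 78.2 µm

W = 10 Wi / √P80 − 10 Wi / √F80
W_Bond = W / EF = 21.729 / 1.28 = 16.9758 kWh/t
P80^-0.5 = F80^-0.5 + W_Bond/(10 Wi)
  = 16.9758/(10·16.8) + 1/√6921 = 0.101046 + 0.012020 = 0.113067
P80 = (1/0.113067)² = 8.8443² = 78.22 µm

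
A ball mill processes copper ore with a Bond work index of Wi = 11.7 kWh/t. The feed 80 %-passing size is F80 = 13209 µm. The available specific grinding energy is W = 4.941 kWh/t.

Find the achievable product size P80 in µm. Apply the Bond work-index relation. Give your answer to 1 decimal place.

P80 = 385.5 µm

Bond:  W = 10 Wi (1/√P − 1/√F)
P80^(−½) = W/(10 Wi) + F80^(−½)
  = 4.9410/(10·11.7) + 1/√13209 = 0.042231 + 0.008701 = 0.050932
P80 = (1/0.050932)² = 19.6341² = 385.50 µm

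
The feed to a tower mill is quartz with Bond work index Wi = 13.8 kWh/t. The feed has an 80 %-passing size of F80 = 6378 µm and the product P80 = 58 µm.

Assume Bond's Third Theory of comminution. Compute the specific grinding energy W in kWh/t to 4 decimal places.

W = 10 Wi (1/√P80 − 1/√F80)  [Bond]
1/√58 = 0.131306;  1/√6378 = 0.012522
W = 10·13.8·(0.131306 − 0.012522) = 16.3923 kWh/t

W = 16.3923 kWh/t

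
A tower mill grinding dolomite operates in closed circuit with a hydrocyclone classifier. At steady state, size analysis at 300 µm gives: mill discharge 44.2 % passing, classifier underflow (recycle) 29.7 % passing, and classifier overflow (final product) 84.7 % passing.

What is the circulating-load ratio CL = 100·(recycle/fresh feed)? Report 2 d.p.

Mass balance on the −300 µm fraction:
(1+r)·d = r·u + o ⇒ r = (o−d)/(d−u)
r = (84.7 − 44.2)/(44.2 − 29.7) = 40.5/14.5 = 2.7931
CL = 100·r = 279.31 %

CL = 279.31 %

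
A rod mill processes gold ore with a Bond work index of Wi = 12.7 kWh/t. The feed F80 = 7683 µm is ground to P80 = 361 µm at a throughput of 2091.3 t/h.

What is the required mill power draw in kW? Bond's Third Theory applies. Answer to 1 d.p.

W = 10·Wi·[P80^(−½) − F80^(−½)]
W = 10·12.7·(1/√361 − 1/√7683) = 10·12.7·(0.041223) = 5.2353 kWh/t
P_mill = W·ṁ = 5.2353·2091.3 = 10948.6 kW

P = 10948.6 kW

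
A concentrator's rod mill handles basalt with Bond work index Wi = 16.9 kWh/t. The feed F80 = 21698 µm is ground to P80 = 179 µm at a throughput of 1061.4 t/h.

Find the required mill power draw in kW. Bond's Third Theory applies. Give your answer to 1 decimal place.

P = 12189.5 kW

Bond: W = 10·Wi·(1/√P80 − 1/√F80)
W = 10·16.9·(1/√179 − 1/√21698) = 10·16.9·(0.067955) = 11.4844 kWh/t
Power = W × throughput = 11.4844 kWh/t × 1061.4 t/h = 12189.5 kW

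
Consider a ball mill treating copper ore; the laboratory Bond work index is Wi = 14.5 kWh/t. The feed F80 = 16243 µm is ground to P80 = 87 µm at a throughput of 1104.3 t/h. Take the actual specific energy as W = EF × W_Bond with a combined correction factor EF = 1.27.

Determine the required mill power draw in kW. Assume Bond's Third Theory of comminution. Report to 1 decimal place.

P = 20206.5 kW

Bond: W = 10·Wi·(1/√P80 − 1/√F80)
W = 10·14.5·(1/√87 − 1/√16243) = 10·14.5·(0.099365) = 14.4079 kWh/t
Apply correction: 14.4079 × 1.27 = 18.2980 kWh/t
P = W·T = 18.2980·1104.3 = 20206.5 kW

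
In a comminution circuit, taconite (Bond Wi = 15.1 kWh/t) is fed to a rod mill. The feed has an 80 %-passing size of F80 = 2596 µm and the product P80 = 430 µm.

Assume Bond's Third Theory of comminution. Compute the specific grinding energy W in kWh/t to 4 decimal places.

W = 4.3182 kWh/t

W_Bond = 10·Wi·(1/√P₈₀ − 1/√F₈₀)
1/√430 = 0.048224;  1/√2596 = 0.019627
W = 10·15.1·(0.048224 − 0.019627) = 4.3182 kWh/t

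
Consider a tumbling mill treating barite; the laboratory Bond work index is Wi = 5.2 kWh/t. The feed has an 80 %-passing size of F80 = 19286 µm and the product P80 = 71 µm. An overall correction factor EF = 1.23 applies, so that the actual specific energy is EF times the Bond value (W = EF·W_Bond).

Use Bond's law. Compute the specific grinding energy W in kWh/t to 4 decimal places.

W = 10·Wi·(P80^(-½) − F80^(-½))
1/√71 = 0.118678;  1/√19286 = 0.007201
W = 10·5.2·(0.118678 − 0.007201) = 5.7968 kWh/t
Corrected W = EF·W_Bond = 1.23·5.7968 = 7.1301 kWh/t

W = 7.1301 kWh/t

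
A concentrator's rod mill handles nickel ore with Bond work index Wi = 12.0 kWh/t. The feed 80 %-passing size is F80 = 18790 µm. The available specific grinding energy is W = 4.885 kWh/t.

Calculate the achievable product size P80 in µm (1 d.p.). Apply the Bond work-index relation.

Bond: W = 10·Wi·(1/√P80 − 1/√F80)
⇒ 1/√P80 = W/(10·Wi) + 1/√F80
  = 4.8850/(10·12.0) + 1/√18790 = 0.040708 + 0.007295 = 0.048004
P80 = (1/0.048004)² = 20.8318² = 433.96 µm

P80 = 434.0 µm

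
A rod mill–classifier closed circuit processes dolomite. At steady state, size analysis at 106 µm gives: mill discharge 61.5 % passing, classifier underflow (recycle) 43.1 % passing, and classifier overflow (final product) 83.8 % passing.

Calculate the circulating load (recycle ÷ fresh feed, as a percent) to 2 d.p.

CL = 121.20 %

Mass balance on the −106 µm fraction:
r = (o − d)/(d − u)
r = (83.8 − 61.5)/(61.5 − 43.1) = 22.3/18.4 = 1.2120
CL = 100·r = 121.20 %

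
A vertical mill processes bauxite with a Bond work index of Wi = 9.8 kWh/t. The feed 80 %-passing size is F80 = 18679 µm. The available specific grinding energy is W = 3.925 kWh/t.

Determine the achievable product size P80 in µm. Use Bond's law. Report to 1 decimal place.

P80 = 445.7 µm

W = 10·Wi·[P80^(−½) − F80^(−½)]
P80^-0.5 = F80^-0.5 + W/(10 Wi)
  = 3.9250/(10·9.8) + 1/√18679 = 0.040051 + 0.007317 = 0.047368
P80 = (1/0.047368)² = 21.1114² = 445.69 µm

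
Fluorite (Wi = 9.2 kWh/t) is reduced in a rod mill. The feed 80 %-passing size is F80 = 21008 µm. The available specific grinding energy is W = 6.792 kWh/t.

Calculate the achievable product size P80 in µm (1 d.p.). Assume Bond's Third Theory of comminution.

W_Bond = 10·Wi·(1/√P₈₀ − 1/√F₈₀)
P80^-0.5 = F80^-0.5 + W/(10 Wi)
  = 6.7920/(10·9.2) + 1/√21008 = 0.073826 + 0.006899 = 0.080725
P80 = (1/0.080725)² = 12.3877² = 153.45 µm

P80 = 153.5 µm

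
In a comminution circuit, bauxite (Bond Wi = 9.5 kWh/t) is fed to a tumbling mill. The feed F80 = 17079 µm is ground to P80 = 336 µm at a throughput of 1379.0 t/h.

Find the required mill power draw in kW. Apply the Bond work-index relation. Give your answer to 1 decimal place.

P = 6144.5 kW

W = 10·Wi·[P80^(−½) − F80^(−½)]
W = 10·9.5·(1/√336 − 1/√17079) = 10·9.5·(0.046903) = 4.4557 kWh/t
P_mill = W·ṁ = 4.4557·1379.0 = 6144.5 kW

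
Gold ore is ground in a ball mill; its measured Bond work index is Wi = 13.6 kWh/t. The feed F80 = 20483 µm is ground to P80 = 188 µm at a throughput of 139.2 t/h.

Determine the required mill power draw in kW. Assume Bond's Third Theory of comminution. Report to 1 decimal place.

P = 1248.4 kW

W = 10 Wi / √P80 − 10 Wi / √F80
W = 10·13.6·(1/√188 − 1/√20483) = 10·13.6·(0.065945) = 8.9686 kWh/t
Mill draw = 8.9686 × 139.2 = 1248.4 kW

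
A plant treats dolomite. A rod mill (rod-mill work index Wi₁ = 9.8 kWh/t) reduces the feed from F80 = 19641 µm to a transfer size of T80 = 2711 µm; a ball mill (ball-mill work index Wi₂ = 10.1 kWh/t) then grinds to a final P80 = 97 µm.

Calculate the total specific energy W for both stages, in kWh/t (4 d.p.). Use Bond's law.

W = 9.4981 kWh/t

W = 10 Wi (P80^-0.5 − F80^-0.5)
Stage 1 (19641→2711 µm, Wi₁=9.8): W₁ = 10·9.8·(0.019206 − 0.007135) = 1.1829 kWh/t
Stage 2 (2711→97 µm, Wi₂=10.1): W₂ = 10·10.1·(0.101535 − 0.019206) = 8.3152 kWh/t
W = W₁ + W₂ = 1.1829 + 8.3152 = 9.4981 kWh/t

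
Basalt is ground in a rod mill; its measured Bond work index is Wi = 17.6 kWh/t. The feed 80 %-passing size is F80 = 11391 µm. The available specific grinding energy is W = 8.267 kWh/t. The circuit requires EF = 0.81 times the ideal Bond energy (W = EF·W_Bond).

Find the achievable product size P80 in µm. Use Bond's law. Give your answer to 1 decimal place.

W = 10·Wi·[P80^(−½) − F80^(−½)]
W_Bond = W / EF = 8.267 / 0.81 = 10.2062 kWh/t
P80^-0.5 = F80^-0.5 + W_Bond/(10 Wi)
  = 10.2062/(10·17.6) + 1/√11391 = 0.057990 + 0.009370 = 0.067359
P80 = (1/0.067359)² = 14.8458² = 220.40 µm

P80 = 220.4 µm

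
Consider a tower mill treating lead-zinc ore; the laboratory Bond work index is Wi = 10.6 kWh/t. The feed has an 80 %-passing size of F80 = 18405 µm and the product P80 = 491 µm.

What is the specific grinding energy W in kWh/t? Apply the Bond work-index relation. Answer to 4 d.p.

W = 4.0024 kWh/t

W_Bond = 10·Wi·(1/√P₈₀ − 1/√F₈₀)
1/√491 = 0.045129;  1/√18405 = 0.007371
W = 10·10.6·(0.045129 − 0.007371) = 4.0024 kWh/t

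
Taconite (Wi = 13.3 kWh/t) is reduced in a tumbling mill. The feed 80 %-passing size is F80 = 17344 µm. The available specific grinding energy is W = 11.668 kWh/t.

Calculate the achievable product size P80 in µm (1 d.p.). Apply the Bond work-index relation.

P80 = 110.1 µm

Bond: W = 10·Wi·(1/√P80 − 1/√F80)
1/√P80 = 1/√F80 + W/(10·Wi)
  = 11.6680/(10·13.3) + 1/√17344 = 0.087729 + 0.007593 = 0.095323
P80 = (1/0.095323)² = 10.4907² = 110.05 µm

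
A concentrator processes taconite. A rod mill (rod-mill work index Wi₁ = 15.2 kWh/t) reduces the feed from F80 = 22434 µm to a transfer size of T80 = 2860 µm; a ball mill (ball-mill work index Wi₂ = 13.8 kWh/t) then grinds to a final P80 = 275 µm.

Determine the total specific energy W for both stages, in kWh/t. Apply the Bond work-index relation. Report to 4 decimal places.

W = 10·Wi·(P80^(-½) − F80^(-½))
Stage 1 (22434→2860 µm, Wi₁=15.2): W₁ = 10·15.2·(0.018699 − 0.006676) = 1.8274 kWh/t
Stage 2 (2860→275 µm, Wi₂=13.8): W₂ = 10·13.8·(0.060302 − 0.018699) = 5.7413 kWh/t
W = W₁ + W₂ = 1.8274 + 5.7413 = 7.5687 kWh/t

W = 7.5687 kWh/t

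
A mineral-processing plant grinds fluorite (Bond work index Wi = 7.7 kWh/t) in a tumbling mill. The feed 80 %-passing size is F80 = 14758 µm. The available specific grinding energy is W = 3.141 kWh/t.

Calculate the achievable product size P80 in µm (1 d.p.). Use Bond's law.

P80 = 416.1 µm

W = 10·Wi·[P80^(−½) − F80^(−½)]
P80^-0.5 = F80^-0.5 + W/(10 Wi)
  = 3.1410/(10·7.7) + 1/√14758 = 0.040792 + 0.008232 = 0.049024
P80 = (1/0.049024)² = 20.3982² = 416.09 µm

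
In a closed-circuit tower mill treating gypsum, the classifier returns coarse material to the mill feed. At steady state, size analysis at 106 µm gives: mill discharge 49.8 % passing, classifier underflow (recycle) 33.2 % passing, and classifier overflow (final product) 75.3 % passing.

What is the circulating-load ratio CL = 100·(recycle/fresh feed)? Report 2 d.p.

CL = 153.61 %

Let r = R/F. Size balance at 106 µm:
Fd + Rd = Ru + Fo ⇒ R/F = (o−d)/(d−u)
r = (75.3 − 49.8)/(49.8 − 33.2) = 25.5/16.6 = 1.5361
CL = 100·r = 153.61 %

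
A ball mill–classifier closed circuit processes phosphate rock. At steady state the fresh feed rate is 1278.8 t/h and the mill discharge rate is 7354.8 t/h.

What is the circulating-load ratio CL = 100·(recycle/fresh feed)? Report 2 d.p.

CL = 475.13 %

Mill node: discharge = fresh + recycle.
R = M − F = 7354.8 − 1278.8 = 6076.0 t/h
CL = 100·R/F = 100·6076.0/1278.8 = 475.13 %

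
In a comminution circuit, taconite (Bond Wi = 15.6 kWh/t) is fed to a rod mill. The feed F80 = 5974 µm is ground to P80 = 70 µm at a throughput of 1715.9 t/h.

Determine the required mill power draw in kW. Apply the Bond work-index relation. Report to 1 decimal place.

W = 10 Wi (1/√P80 − 1/√F80)  [Bond]
W = 10·15.6·(1/√70 − 1/√5974) = 10·15.6·(0.106585) = 16.6272 kWh/t
Power = W × throughput = 16.6272 kWh/t × 1715.9 t/h = 28530.7 kW

P = 28530.7 kW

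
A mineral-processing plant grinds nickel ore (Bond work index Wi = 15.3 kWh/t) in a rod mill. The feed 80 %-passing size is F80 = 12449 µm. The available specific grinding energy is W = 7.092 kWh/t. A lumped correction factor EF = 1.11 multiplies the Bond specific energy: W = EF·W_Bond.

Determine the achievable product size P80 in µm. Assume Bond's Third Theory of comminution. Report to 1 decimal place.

W = 10·Wi·[P80^(−½) − F80^(−½)]
W_Bond = W / EF = 7.092 / 1.11 = 6.3892 kWh/t
⇒ 1/√P80 = W_Bond/(10·Wi) + 1/√F80
  = 6.3892/(10·15.3) + 1/√12449 = 0.041759 + 0.008963 = 0.050722
P80 = (1/0.050722)² = 19.7153² = 388.69 µm

P80 = 388.7 µm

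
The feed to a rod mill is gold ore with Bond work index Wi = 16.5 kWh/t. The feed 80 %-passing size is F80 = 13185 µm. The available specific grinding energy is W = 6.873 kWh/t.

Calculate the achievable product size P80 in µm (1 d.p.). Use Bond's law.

W_Bond = 10·Wi·(1/√P₈₀ − 1/√F₈₀)
P80^(−½) = W/(10 Wi) + F80^(−½)
  = 6.8730/(10·16.5) + 1/√13185 = 0.041655 + 0.008709 = 0.050363
P80 = (1/0.050363)² = 19.8557² = 394.25 µm

P80 = 394.2 µm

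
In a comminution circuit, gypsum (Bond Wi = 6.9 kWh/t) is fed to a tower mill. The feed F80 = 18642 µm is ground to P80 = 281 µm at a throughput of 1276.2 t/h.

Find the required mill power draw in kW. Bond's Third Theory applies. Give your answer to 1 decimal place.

W = 10·Wi·[P80^(−½) − F80^(−½)]
W = 10·6.9·(1/√281 − 1/√18642) = 10·6.9·(0.052331) = 3.6108 kWh/t
Mill draw = 3.6108 × 1276.2 = 4608.1 kW

P = 4608.1 kW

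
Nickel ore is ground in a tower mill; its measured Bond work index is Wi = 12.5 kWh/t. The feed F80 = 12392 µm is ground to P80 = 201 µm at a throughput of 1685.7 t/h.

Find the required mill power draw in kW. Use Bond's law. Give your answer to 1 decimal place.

W = 10 Wi (1/√P80 − 1/√F80)  [Bond]
W = 10·12.5·(1/√201 − 1/√12392) = 10·12.5·(0.061551) = 7.6939 kWh/t
Mill draw = 7.6939 × 1685.7 = 12969.6 kW

P = 12969.6 kW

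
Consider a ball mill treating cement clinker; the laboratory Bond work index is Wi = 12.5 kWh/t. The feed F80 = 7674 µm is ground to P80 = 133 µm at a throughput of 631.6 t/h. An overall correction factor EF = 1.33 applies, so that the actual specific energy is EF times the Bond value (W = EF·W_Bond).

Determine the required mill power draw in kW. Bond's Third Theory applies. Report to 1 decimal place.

W = 10 Wi (1/√P80 − 1/√F80)  [Bond]
W = 10·12.5·(1/√133 − 1/√7674) = 10·12.5·(0.075296) = 9.4120 kWh/t
W_actual = 1.33 × 9.4120 = 12.5179 kWh/t
P_mill = W·ṁ = 12.5179·631.6 = 7906.3 kW

P = 7906.3 kW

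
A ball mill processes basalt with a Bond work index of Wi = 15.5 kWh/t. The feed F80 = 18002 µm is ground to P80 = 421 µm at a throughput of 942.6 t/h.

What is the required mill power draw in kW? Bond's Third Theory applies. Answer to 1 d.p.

P = 6031.7 kW

W = 10 Wi (1/√P80 − 1/√F80)  [Bond]
W = 10·15.5·(1/√421 − 1/√18002) = 10·15.5·(0.041284) = 6.3990 kWh/t
Power = W × throughput = 6.3990 kWh/t × 942.6 t/h = 6031.7 kW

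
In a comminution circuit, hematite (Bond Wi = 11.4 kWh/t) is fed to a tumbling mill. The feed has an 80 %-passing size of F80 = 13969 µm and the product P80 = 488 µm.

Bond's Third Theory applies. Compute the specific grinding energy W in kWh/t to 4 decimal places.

W = 4.1960 kWh/t

W = 10·Wi·[P80^(−½) − F80^(−½)]
1/√488 = 0.045268;  1/√13969 = 0.008461
W = 10·11.4·(0.045268 − 0.008461) = 4.1960 kWh/t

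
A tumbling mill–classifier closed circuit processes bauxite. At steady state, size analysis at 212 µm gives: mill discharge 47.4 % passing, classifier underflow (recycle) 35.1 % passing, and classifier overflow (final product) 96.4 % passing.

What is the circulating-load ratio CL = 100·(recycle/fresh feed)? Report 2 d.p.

CL = 398.37 %

Two-product formula at 212 µm:
(1+r)d = ru + o → r = (o−d)/(d−u)
r = (96.4 − 47.4)/(47.4 − 35.1) = 49.0/12.3 = 3.9837
CL = 100·r = 398.37 %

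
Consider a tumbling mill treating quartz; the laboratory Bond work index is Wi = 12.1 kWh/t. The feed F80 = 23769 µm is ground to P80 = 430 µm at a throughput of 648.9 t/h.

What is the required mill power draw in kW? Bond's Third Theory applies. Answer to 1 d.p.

W = 10·Wi·(P80^(-½) − F80^(-½))
W = 10·12.1·(1/√430 − 1/√23769) = 10·12.1·(0.041738) = 5.0503 kWh/t
Mill draw = 5.0503 × 648.9 = 3277.1 kW

P = 3277.1 kW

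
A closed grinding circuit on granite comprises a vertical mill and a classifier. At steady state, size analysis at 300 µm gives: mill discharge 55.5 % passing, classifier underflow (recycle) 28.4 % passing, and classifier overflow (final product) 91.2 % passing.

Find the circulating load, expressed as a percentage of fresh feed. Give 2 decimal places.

Classifier node, passing 300 µm:
(1+r)d = ru + o → r = (o−d)/(d−u)
r = (91.2 − 55.5)/(55.5 − 28.4) = 35.7/27.1 = 1.3173
CL = 100·r = 131.73 %

CL = 131.73 %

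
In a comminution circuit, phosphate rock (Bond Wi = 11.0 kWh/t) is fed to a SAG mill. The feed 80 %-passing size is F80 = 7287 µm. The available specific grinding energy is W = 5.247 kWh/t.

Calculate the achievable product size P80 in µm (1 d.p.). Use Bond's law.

P80 = 283.3 µm

W = 10 Wi (1/√P80 − 1/√F80)  [Bond]
1/√P80 = 1/√F80 + W/(10·Wi)
  = 5.2470/(10·11.0) + 1/√7287 = 0.047700 + 0.011715 = 0.059415
P80 = (1/0.059415)² = 16.8309² = 283.28 µm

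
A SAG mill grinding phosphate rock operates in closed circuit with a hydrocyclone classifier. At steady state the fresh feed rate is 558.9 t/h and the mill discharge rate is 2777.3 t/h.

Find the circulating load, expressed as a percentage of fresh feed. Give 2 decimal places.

Mill node: discharge = fresh + recycle.
R = M − F = 2777.3 − 558.9 = 2218.4 t/h
CL = 100·R/F = 100·2218.4/558.9 = 396.92 %

CL = 396.92 %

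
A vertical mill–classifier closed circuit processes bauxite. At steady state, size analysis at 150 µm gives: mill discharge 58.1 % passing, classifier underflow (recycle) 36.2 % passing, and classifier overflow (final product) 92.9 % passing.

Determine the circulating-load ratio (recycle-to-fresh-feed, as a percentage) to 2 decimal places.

Let r = R/F. Size balance at 150 µm:
d + r·d = r·u + o → r(d−u) = o−d
r = (92.9 − 58.1)/(58.1 − 36.2) = 34.8/21.9 = 1.5890
CL = 100·r = 158.90 %

CL = 158.90 %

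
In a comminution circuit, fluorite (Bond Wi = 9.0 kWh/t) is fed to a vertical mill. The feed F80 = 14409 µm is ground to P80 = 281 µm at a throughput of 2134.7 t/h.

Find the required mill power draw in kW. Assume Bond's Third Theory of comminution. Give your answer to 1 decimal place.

W = 10·Wi·(P80^(-½) − F80^(-½))
W = 10·9.0·(1/√281 − 1/√14409) = 10·9.0·(0.051324) = 4.6192 kWh/t
P = W·T = 4.6192·2134.7 = 9860.6 kW

P = 9860.6 kW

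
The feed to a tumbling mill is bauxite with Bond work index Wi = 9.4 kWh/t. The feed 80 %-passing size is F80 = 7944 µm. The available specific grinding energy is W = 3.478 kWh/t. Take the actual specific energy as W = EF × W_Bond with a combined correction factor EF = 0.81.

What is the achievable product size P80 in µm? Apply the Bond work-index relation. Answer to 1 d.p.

Bond:  W = 10 Wi (1/√P − 1/√F)
W_Bond = W / EF = 3.478 / 0.81 = 4.2938 kWh/t
1/√P80 = 1/√F80 + W_Bond/(10·Wi)
  = 4.2938/(10·9.4) + 1/√7944 = 0.045679 + 0.011220 = 0.056899
P80 = (1/0.056899)² = 17.5751² = 308.88 µm

P80 = 308.9 µm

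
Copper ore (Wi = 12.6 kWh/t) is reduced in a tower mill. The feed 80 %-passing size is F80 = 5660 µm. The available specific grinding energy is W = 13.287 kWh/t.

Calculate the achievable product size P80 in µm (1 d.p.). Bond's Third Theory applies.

P80 = 70.9 µm

Bond:  W = 10 Wi (1/√P − 1/√F)
P80^-0.5 = F80^-0.5 + W/(10 Wi)
  = 13.2870/(10·12.6) + 1/√5660 = 0.105452 + 0.013292 = 0.118744
P80 = (1/0.118744)² = 8.4214² = 70.92 µm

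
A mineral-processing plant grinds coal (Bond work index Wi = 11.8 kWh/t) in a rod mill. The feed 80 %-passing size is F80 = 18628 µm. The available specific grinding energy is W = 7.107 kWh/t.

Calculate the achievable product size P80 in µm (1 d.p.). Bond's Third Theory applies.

W = 10 Wi (P80^-0.5 − F80^-0.5)
P80^-0.5 = F80^-0.5 + W/(10 Wi)
  = 7.1070/(10·11.8) + 1/√18628 = 0.060229 + 0.007327 = 0.067556
P80 = (1/0.067556)² = 14.8026² = 219.12 µm

P80 = 219.1 µm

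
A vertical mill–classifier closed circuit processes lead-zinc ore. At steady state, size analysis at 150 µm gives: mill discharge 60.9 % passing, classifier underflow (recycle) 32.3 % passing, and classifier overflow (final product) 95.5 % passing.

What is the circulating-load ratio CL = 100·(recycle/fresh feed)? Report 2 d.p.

Let r = R/F. Size balance at 150 µm:
(1+r)·d = r·u + o ⇒ r = (o−d)/(d−u)
r = (95.5 − 60.9)/(60.9 − 32.3) = 34.6/28.6 = 1.2098
CL = 100·r = 120.98 %

CL = 120.98 %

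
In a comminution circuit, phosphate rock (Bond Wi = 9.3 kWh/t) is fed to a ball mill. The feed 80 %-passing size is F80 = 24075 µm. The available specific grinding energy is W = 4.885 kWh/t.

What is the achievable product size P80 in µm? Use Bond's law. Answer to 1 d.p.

W = 10 Wi / √P80 − 10 Wi / √F80
⇒ 1/√P80 = W/(10·Wi) + 1/√F80
  = 4.8850/(10·9.3) + 1/√24075 = 0.052527 + 0.006445 = 0.058972
P80 = (1/0.058972)² = 16.9573² = 287.55 µm

P80 = 287.5 µm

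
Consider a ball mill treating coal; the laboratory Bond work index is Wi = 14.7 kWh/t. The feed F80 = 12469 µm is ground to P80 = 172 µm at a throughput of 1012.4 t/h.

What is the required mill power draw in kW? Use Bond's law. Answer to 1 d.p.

W = 10·Wi·(P80^(-½) − F80^(-½))
W = 10·14.7·(1/√172 − 1/√12469) = 10·14.7·(0.067294) = 9.8922 kWh/t
Mill draw = 9.8922 × 1012.4 = 10014.9 kW

P = 10014.9 kW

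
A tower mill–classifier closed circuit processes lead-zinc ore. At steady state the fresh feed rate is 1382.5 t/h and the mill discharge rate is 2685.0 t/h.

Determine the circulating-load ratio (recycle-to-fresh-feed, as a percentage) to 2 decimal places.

M = F + R at steady state, so:
R = M − F = 2685.0 − 1382.5 = 1302.5 t/h
CL = 100·R/F = 100·1302.5/1382.5 = 94.21 %

CL = 94.21 %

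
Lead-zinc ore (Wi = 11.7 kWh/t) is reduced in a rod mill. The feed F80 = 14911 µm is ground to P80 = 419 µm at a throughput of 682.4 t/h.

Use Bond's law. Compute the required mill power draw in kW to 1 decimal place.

P = 3246.6 kW

W = 10·Wi·(P80^(-½) − F80^(-½))
W = 10·11.7·(1/√419 − 1/√14911) = 10·11.7·(0.040664) = 4.7577 kWh/t
P = W·T = 4.7577·682.4 = 3246.6 kW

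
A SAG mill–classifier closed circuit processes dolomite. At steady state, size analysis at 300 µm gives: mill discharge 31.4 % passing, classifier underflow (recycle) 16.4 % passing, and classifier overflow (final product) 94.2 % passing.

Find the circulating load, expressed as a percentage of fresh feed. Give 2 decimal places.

CL = 418.67 %

Classifier node, passing 300 µm:
Fd + Rd = Ru + Fo ⇒ R/F = (o−d)/(d−u)
r = (94.2 − 31.4)/(31.4 − 16.4) = 62.8/15.0 = 4.1867
CL = 100·r = 418.67 %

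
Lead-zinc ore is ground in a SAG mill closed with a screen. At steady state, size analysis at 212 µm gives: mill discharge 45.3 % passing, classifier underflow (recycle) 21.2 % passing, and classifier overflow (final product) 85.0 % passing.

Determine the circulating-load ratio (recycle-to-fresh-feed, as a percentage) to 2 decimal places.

Balance %-passing 212 µm (r = R/F):
(1+r)d = ru + o → r = (o−d)/(d−u)
r = (85.0 − 45.3)/(45.3 − 21.2) = 39.7/24.1 = 1.6473
CL = 100·r = 164.73 %

CL = 164.73 %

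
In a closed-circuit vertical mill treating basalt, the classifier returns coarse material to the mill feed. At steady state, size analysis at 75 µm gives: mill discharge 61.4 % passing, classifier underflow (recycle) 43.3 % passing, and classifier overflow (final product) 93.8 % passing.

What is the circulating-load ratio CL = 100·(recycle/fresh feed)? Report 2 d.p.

CL = 179.01 %

Balance %-passing 75 µm (r = R/F):
d + r·d = r·u + o → r(d−u) = o−d
r = (93.8 − 61.4)/(61.4 − 43.3) = 32.4/18.1 = 1.7901
CL = 100·r = 179.01 %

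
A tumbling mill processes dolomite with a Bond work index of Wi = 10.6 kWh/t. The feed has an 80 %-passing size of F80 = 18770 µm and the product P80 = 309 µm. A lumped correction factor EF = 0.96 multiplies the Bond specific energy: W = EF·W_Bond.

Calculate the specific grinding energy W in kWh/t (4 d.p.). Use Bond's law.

W_Bond = 10·Wi·(1/√P₈₀ − 1/√F₈₀)
1/√309 = 0.056888;  1/√18770 = 0.007299
W = 10·10.6·(0.056888 − 0.007299) = 5.2564 kWh/t
W_actual = 0.96 × 5.2564 = 5.0462 kWh/t

W = 5.0462 kWh/t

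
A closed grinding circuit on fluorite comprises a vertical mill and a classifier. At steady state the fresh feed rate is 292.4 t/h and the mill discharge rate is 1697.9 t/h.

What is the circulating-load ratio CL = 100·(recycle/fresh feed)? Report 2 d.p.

CL = 480.68 %

Mill node: discharge = fresh + recycle.
R = M − F = 1697.9 − 292.4 = 1405.5 t/h
CL = 100·R/F = 100·1405.5/292.4 = 480.68 %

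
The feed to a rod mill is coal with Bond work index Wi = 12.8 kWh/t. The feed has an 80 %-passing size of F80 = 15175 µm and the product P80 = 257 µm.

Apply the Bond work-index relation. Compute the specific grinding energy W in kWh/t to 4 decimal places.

W = 10 Wi (P80^-0.5 − F80^-0.5)
1/√257 = 0.062378;  1/√15175 = 0.008118
W = 10·12.8·(0.062378 − 0.008118) = 6.9453 kWh/t

W = 6.9453 kWh/t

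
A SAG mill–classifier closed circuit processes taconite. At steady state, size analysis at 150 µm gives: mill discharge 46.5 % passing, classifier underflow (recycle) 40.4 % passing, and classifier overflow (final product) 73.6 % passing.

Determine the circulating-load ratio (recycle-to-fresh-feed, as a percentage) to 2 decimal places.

Two-product formula at 150 µm:
Fd + Rd = Ru + Fo ⇒ R/F = (o−d)/(d−u)
r = (73.6 − 46.5)/(46.5 − 40.4) = 27.1/6.1 = 4.4426
CL = 100·r = 444.26 %

CL = 444.26 %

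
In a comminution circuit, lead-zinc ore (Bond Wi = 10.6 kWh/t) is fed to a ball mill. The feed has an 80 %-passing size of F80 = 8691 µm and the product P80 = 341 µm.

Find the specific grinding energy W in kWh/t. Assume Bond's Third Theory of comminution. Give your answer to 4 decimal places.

W = 4.6032 kWh/t

W = 10 Wi / √P80 − 10 Wi / √F80
1/√341 = 0.054153;  1/√8691 = 0.010727
W = 10·10.6·(0.054153 − 0.010727) = 4.6032 kWh/t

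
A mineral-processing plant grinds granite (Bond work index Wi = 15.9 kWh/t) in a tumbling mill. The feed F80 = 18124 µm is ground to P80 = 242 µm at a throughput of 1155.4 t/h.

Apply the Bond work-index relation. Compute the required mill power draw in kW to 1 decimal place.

Bond: W = 10·Wi·(1/√P80 − 1/√F80)
W = 10·15.9·(1/√242 − 1/√18124) = 10·15.9·(0.056854) = 9.0399 kWh/t
P_mill = W·ṁ = 9.0399·1155.4 = 10444.6 kW

P = 10444.6 kW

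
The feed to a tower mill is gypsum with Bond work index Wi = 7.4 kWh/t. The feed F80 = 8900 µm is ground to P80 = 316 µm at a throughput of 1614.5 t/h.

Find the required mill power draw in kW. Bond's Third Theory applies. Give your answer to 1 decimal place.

Bond:  W = 10 Wi (1/√P − 1/√F)
W = 10·7.4·(1/√316 − 1/√8900) = 10·7.4·(0.045654) = 3.3784 kWh/t
Mill draw = 3.3784 × 1614.5 = 5454.5 kW

P = 5454.5 kW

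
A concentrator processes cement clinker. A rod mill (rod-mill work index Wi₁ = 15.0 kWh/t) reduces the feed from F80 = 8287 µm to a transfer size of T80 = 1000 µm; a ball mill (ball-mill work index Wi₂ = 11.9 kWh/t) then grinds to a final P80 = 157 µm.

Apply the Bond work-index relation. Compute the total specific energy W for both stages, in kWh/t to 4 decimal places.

W_Bond = 10·Wi·(1/√P₈₀ − 1/√F₈₀)
Stage 1 (8287→1000 µm, Wi₁=15.0): W₁ = 10·15.0·(0.031623 − 0.010985) = 3.0957 kWh/t
Stage 2 (1000→157 µm, Wi₂=11.9): W₂ = 10·11.9·(0.079809 − 0.031623) = 5.7341 kWh/t
W = W₁ + W₂ = 3.0957 + 5.7341 = 8.8298 kWh/t

W = 8.8298 kWh/t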